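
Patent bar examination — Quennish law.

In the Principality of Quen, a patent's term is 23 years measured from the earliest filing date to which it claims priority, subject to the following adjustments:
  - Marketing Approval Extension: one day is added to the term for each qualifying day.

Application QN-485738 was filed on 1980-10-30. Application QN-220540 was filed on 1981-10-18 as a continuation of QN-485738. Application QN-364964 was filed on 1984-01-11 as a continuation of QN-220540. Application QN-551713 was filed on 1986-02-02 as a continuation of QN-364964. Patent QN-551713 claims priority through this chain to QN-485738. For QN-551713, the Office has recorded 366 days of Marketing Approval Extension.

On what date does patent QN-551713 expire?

Earliest priority filing: 30 October 1980.
Base term: 30 October 1980 + 23 years → 30 October 2003.
Marketing Approval Extension: +366 days → 30 October 2004.

October 30, 2004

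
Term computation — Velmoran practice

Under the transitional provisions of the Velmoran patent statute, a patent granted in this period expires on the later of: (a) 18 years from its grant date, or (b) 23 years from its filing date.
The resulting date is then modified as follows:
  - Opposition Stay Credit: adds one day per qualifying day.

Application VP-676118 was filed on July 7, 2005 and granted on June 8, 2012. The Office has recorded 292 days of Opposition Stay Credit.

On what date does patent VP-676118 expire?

(a) grant + 18 years → 8 June 2030.
(b) filing + 23 years → 7 July 2028.
Later of the two: 8 June 2030.
Opposition Stay Credit: +292 days → 27 March 2031.

March 27, 2031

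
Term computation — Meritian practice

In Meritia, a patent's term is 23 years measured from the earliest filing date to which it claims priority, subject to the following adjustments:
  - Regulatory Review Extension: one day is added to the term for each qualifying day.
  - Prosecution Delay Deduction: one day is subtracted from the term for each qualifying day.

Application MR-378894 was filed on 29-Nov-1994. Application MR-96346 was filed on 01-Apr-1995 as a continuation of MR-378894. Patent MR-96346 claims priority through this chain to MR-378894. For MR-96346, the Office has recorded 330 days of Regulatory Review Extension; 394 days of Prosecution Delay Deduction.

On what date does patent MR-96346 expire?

September 26, 2017

Earliest priority filing: 29 November 1994.
Base term: 29 November 1994 + 23 years → 29 November 2017.
Regulatory Review Extension: +330 days → 25 October 2018.
Prosecution Delay Deduction: −394 days → 26 September 2017.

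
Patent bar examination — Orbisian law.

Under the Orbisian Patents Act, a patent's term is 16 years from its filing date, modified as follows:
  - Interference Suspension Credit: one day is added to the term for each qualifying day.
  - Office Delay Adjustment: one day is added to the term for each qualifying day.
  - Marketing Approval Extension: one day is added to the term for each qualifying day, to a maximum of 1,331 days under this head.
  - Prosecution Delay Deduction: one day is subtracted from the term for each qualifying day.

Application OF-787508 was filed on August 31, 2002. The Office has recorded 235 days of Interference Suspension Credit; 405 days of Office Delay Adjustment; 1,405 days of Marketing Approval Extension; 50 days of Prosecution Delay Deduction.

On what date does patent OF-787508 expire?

Base term: filing date + 16 years → 31 August 2018.
Interference Suspension Credit: +235 days → 23 April 2019.
Office Delay Adjustment: +405 days → 1 June 2020.
Marketing Approval Extension: 1405 days claimed exceeds the 1331-day cap, so +1331 days → 23 January 2024.
Prosecution Delay Deduction: −50 days → 4 December 2023.

December 4, 2023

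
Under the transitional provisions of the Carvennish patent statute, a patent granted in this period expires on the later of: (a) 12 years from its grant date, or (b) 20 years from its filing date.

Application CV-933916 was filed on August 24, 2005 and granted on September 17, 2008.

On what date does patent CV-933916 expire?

(a) grant + 12 years → 17 September 2020.
(b) filing + 20 years → 24 August 2025.
Later of the two: 24 August 2025.

2025-08-24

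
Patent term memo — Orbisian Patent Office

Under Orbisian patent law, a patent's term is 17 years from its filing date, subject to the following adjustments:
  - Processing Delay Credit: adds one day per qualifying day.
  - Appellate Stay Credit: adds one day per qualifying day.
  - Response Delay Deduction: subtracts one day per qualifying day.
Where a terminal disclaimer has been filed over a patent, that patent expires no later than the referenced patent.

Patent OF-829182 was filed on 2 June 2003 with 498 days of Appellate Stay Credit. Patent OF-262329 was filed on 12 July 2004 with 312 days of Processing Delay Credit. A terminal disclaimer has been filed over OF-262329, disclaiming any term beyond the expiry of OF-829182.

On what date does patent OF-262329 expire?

October 13, 2021

Natural term of OF-262329:
  Base: filing + 17 years → 12 July 2021.
  Processing Delay Credit: +312 days → 20 May 2022.
Expiry of referenced patent OF-829182:
  Base: filing + 17 years → 2 June 2020.
  Appellate Stay Credit: +498 days → 13 October 2021.
Terminal disclaimer: OF-262329 expires on the earlier of 20 May 2022 and 13 October 2021.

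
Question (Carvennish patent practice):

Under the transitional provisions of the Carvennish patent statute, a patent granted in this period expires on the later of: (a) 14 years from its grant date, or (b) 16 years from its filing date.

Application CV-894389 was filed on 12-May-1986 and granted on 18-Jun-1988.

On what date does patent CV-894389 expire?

2002-06-18

(a) grant + 14 years → 18 June 2002.
(b) filing + 16 years → 12 May 2002.
Later of the two: 18 June 2002.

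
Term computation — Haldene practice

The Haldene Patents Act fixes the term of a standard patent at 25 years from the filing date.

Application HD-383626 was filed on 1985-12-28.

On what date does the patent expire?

2010-12-28

Filing date + 25 years → 28 December 2010.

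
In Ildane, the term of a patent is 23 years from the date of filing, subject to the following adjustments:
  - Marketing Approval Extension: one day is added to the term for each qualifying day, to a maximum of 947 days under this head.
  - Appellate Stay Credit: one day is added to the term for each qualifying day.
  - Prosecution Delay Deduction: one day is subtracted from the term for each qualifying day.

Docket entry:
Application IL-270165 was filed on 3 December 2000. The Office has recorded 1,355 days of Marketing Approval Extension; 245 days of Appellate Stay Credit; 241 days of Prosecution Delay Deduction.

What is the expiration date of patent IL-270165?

July 11, 2026

Base term: filing date + 23 years → 3 December 2023.
Marketing Approval Extension: 1355 days claimed exceeds the 947-day cap, so +947 days → 7 July 2026.
Appellate Stay Credit: +245 days → 9 March 2027.
Prosecution Delay Deduction: −241 days → 11 July 2026.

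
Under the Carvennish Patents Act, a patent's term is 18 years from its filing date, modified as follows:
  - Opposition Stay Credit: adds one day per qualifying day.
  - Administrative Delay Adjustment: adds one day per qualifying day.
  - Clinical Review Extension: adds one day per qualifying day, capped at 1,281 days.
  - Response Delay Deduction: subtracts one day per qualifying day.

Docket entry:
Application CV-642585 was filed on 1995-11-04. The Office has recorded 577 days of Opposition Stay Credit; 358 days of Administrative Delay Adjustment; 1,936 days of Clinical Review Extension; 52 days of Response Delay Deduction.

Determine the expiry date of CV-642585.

2019-10-08

Base term: filing date + 18 years → 4 November 2013.
Opposition Stay Credit: +577 days → 4 June 2015.
Administrative Delay Adjustment: +358 days → 27 May 2016.
Clinical Review Extension: 1936 days claimed exceeds the 1281-day cap, so +1281 days → 29 November 2019.
Response Delay Deduction: −52 days → 8 October 2019.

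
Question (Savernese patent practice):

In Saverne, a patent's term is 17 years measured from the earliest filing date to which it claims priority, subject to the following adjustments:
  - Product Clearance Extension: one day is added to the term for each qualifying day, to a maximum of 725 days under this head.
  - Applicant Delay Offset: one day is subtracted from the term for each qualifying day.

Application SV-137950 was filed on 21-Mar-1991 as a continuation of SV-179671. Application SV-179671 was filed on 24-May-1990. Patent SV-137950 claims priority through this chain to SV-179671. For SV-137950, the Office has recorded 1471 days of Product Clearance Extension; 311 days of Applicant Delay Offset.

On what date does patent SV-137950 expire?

Earliest priority filing: 24 May 1990.
Base term: 24 May 1990 + 17 years → 24 May 2007.
Product Clearance Extension: 1471 days claimed exceeds the 725-day cap, so +725 days → 18 May 2009.
Applicant Delay Offset: −311 days → 11 July 2008.

2008-07-11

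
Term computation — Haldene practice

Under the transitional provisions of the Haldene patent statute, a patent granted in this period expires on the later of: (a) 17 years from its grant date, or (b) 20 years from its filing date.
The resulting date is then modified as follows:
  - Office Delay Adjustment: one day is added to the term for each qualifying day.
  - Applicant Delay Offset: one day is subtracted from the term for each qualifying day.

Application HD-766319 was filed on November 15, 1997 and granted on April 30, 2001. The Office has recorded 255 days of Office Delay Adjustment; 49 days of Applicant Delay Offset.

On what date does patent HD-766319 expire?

(a) grant + 17 years → 30 April 2018.
(b) filing + 20 years → 15 November 2017.
Later of the two: 30 April 2018.
Office Delay Adjustment: +255 days → 10 January 2019.
Applicant Delay Offset: −49 days → 22 November 2018.

2018-11-22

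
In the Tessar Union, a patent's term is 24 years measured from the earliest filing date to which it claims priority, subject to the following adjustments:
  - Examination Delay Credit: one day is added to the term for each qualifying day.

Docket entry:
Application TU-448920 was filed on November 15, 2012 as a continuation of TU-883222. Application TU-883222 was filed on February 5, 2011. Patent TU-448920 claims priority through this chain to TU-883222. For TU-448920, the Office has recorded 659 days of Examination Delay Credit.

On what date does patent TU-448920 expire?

2036-11-25

Earliest priority filing: 5 February 2011.
Base term: 5 February 2011 + 24 years → 5 February 2035.
Examination Delay Credit: +659 days → 25 November 2036.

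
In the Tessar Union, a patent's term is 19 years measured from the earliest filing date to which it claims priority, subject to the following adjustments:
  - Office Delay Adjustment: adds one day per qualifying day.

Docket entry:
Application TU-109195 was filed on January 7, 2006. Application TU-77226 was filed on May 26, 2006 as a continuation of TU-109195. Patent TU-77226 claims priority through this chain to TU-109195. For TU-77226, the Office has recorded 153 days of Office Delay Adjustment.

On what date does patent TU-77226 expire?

Earliest priority filing: 7 January 2006.
Base term: 7 January 2006 + 19 years → 7 January 2025.
Office Delay Adjustment: +153 days → 9 June 2025.

2025-06-09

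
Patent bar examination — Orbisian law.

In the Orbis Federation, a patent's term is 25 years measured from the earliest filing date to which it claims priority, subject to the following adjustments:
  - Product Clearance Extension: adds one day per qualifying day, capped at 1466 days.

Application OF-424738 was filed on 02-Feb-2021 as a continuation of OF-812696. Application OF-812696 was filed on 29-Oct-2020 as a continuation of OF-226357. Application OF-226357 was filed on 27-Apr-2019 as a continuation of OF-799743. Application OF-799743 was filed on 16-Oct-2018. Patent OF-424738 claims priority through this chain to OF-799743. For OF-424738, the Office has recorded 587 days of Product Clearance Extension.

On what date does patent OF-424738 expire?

2045-05-25

Earliest priority filing: 16 October 2018.
Base term: 16 October 2018 + 25 years → 16 October 2043.
Product Clearance Extension: 587 days (within the 1466-day cap) → +587 days → 25 May 2045.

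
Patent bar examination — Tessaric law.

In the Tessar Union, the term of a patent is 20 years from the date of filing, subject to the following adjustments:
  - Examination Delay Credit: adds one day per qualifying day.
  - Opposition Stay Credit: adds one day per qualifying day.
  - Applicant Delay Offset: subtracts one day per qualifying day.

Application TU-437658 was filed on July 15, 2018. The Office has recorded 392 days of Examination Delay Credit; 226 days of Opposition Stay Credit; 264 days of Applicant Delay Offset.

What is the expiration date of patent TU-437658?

Base term: filing date + 20 years → 15 July 2038.
Examination Delay Credit: +392 days → 11 August 2039.
Opposition Stay Credit: +226 days → 24 March 2040.
Applicant Delay Offset: −264 days → 4 July 2039.

July 4, 2039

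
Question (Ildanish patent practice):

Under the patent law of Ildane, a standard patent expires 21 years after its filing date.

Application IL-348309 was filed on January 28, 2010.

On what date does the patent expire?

2031-01-28

Filing date + 21 years → 28 January 2031.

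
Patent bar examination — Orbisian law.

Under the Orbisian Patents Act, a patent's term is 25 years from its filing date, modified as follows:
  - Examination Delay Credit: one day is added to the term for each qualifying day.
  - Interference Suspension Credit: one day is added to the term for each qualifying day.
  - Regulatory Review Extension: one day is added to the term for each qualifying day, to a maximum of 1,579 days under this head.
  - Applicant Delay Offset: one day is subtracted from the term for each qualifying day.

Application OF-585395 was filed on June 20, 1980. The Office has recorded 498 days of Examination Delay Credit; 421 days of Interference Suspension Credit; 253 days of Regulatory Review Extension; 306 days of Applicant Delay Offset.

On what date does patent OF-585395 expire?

2007-11-03

Base term: filing date + 25 years → 20 June 2005.
Examination Delay Credit: +498 days → 31 October 2006.
Interference Suspension Credit: +421 days → 26 December 2007.
Regulatory Review Extension: 253 days (within the 1579-day cap) → +253 days → 4 September 2008.
Applicant Delay Offset: −306 days → 3 November 2007.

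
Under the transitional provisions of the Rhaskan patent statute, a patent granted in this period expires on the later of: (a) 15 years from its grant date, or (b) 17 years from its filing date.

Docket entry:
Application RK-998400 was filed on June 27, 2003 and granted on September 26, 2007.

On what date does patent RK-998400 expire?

(a) grant + 15 years → 26 September 2022.
(b) filing + 17 years → 27 June 2020.
Later of the two: 26 September 2022.

September 26, 2022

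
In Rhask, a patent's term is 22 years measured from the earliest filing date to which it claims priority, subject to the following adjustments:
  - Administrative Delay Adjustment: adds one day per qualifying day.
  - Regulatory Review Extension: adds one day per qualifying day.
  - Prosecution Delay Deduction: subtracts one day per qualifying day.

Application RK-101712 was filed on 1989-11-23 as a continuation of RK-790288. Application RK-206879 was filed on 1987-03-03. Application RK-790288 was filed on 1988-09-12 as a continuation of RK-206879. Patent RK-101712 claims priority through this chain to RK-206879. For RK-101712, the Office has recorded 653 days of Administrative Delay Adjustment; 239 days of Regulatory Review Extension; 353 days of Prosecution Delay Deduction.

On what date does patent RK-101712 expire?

Earliest priority filing: 3 March 1987.
Base term: 3 March 1987 + 22 years → 3 March 2009.
Administrative Delay Adjustment: +653 days → 16 December 2010.
Regulatory Review Extension: +239 days → 12 August 2011.
Prosecution Delay Deduction: −353 days → 24 August 2010.

2010-08-24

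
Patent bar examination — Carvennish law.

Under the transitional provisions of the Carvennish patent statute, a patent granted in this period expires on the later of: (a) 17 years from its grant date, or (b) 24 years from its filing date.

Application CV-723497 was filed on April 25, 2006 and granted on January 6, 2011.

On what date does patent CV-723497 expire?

2030-04-25

(a) grant + 17 years → 6 January 2028.
(b) filing + 24 years → 25 April 2030.
Later of the two: 25 April 2030.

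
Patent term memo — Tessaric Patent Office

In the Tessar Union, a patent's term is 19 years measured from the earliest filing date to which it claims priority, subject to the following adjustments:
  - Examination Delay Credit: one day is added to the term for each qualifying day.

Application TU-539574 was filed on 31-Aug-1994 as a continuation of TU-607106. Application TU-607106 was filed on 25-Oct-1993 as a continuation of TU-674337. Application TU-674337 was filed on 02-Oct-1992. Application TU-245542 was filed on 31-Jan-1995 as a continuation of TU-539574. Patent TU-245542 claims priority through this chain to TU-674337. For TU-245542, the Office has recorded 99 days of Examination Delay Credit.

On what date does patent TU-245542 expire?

2012-01-09

Earliest priority filing: 2 October 1992.
Base term: 2 October 1992 + 19 years → 2 October 2011.
Examination Delay Credit: +99 days → 9 January 2012.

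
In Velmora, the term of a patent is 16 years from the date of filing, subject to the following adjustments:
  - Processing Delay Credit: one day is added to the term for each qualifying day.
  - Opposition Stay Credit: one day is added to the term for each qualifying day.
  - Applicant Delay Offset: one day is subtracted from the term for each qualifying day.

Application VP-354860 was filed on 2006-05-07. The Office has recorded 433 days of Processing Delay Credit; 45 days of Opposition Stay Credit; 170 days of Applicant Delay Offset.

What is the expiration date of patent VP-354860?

2023-03-11

Base term: filing date + 16 years → 7 May 2022.
Processing Delay Credit: +433 days → 14 July 2023.
Opposition Stay Credit: +45 days → 28 August 2023.
Applicant Delay Offset: −170 days → 11 March 2023.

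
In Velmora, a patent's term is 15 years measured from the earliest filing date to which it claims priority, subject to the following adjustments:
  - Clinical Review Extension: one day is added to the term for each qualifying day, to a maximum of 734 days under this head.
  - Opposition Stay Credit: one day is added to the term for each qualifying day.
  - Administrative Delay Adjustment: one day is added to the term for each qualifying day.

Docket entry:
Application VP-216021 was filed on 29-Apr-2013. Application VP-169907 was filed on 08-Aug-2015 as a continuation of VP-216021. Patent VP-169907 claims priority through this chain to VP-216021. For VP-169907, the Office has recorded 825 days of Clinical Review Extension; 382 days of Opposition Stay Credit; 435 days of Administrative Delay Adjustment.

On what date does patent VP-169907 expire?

Earliest priority filing: 29 April 2013.
Base term: 29 April 2013 + 15 years → 29 April 2028.
Clinical Review Extension: 825 days claimed exceeds the 734-day cap, so +734 days → 3 May 2030.
Opposition Stay Credit: +382 days → 20 May 2031.
Administrative Delay Adjustment: +435 days → 28 July 2032.

July 28, 2032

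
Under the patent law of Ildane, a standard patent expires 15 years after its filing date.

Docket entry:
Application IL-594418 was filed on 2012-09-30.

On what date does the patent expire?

Filing date + 15 years → 30 September 2027.

2027-09-30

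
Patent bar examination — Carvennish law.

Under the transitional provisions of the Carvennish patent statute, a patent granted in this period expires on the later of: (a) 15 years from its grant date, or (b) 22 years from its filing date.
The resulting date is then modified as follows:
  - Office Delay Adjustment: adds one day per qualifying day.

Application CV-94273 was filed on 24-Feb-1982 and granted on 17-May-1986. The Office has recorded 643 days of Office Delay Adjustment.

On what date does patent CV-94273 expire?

(a) grant + 15 years → 17 May 2001.
(b) filing + 22 years → 24 February 2004.
Later of the two: 24 February 2004.
Office Delay Adjustment: +643 days → 28 November 2005.

2005-11-28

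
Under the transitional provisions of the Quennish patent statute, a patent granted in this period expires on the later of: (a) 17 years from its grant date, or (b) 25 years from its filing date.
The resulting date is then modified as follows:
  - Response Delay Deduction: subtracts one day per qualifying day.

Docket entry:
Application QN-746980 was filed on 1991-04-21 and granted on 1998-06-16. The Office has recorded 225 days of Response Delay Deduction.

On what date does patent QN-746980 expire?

September 9, 2015

(a) grant + 17 years → 16 June 2015.
(b) filing + 25 years → 21 April 2016.
Later of the two: 21 April 2016.
Response Delay Deduction: −225 days → 9 September 2015.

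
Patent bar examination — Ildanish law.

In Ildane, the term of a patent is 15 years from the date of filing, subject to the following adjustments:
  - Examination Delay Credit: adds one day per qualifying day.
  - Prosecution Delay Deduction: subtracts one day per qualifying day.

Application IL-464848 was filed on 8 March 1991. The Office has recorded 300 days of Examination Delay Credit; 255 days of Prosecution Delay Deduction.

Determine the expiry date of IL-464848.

April 22, 2006

Base term: filing date + 15 years → 8 March 2006.
Examination Delay Credit: +300 days → 2 January 2007.
Prosecution Delay Deduction: −255 days → 22 April 2006.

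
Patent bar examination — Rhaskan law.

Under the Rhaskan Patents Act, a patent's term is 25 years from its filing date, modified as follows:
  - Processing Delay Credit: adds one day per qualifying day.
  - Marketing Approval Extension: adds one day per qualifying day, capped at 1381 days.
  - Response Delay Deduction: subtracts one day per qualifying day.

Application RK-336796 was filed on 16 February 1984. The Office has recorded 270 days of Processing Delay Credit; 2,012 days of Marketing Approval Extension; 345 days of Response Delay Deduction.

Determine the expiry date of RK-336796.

Base term: filing date + 25 years → 16 February 2009.
Processing Delay Credit: +270 days → 13 November 2009.
Marketing Approval Extension: 2012 days claimed exceeds the 1381-day cap, so +1381 days → 25 August 2013.
Response Delay Deduction: −345 days → 14 September 2012.

September 14, 2012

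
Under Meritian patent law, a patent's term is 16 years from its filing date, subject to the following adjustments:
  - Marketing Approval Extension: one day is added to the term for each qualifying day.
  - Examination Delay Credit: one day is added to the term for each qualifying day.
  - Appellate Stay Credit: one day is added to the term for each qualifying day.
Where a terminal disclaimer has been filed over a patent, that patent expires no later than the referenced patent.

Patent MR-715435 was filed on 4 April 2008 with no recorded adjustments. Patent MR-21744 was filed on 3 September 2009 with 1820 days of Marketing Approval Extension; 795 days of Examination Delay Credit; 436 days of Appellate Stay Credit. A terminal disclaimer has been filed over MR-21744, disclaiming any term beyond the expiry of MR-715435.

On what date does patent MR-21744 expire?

Natural term of MR-21744:
  Base: filing + 16 years → 3 September 2025.
  Marketing Approval Extension: +1820 days → 28 August 2030.
  Examination Delay Credit: +795 days → 31 October 2032.
  Appellate Stay Credit: +436 days → 10 January 2034.
Expiry of referenced patent MR-715435:
  Base: filing + 16 years → 4 April 2024.
Terminal disclaimer: MR-21744 expires on the earlier of 10 January 2034 and 4 April 2024.

2024-04-04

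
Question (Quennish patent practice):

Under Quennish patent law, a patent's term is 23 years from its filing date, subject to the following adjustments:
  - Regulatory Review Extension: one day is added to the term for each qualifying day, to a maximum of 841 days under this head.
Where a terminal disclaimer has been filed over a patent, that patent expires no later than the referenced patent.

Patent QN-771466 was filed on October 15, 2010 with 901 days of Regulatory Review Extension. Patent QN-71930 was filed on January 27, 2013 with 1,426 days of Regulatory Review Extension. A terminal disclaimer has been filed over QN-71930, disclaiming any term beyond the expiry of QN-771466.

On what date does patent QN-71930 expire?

Natural term of QN-71930:
  Base: filing + 23 years → 27 January 2036.
  Regulatory Review Extension: 1426 days claimed exceeds the 841-day cap, so +841 days → 17 May 2038.
Expiry of referenced patent QN-771466:
  Base: filing + 23 years → 15 October 2033.
  Regulatory Review Extension: 901 days claimed exceeds the 841-day cap, so +841 days → 3 February 2036.
Terminal disclaimer: QN-71930 expires on the earlier of 17 May 2038 and 3 February 2036.

2036-02-03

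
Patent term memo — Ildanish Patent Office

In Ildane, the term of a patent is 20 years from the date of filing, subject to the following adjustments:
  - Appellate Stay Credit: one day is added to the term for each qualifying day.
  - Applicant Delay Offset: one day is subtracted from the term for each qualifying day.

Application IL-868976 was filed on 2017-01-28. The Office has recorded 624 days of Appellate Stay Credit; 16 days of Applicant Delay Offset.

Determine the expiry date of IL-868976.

September 28, 2038

Base term: filing date + 20 years → 28 January 2037.
Appellate Stay Credit: +624 days → 14 October 2038.
Applicant Delay Offset: −16 days → 28 September 2038.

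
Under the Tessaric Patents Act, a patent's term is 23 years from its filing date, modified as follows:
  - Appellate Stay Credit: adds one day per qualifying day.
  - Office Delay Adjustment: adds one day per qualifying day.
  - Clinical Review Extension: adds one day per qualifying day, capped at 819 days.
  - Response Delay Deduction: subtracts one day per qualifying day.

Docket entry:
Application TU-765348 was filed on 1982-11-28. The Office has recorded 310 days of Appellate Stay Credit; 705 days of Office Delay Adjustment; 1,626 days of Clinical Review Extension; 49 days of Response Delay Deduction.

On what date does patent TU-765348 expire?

2010-10-18

Base term: filing date + 23 years → 28 November 2005.
Appellate Stay Credit: +310 days → 4 October 2006.
Office Delay Adjustment: +705 days → 8 September 2008.
Clinical Review Extension: 1626 days claimed exceeds the 819-day cap, so +819 days → 6 December 2010.
Response Delay Deduction: −49 days → 18 October 2010.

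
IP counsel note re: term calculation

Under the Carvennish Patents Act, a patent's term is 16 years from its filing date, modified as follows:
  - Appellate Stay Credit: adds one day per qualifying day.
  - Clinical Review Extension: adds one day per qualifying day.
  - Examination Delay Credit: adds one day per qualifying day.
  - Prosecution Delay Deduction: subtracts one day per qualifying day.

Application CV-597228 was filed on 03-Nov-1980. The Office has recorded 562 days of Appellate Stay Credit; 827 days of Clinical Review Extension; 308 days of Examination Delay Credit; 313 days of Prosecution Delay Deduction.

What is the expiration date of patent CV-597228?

Base term: filing date + 16 years → 3 November 1996.
Appellate Stay Credit: +562 days → 19 May 1998.
Clinical Review Extension: +827 days → 23 August 2000.
Examination Delay Credit: +308 days → 27 June 2001.
Prosecution Delay Deduction: −313 days → 18 August 2000.

August 18, 2000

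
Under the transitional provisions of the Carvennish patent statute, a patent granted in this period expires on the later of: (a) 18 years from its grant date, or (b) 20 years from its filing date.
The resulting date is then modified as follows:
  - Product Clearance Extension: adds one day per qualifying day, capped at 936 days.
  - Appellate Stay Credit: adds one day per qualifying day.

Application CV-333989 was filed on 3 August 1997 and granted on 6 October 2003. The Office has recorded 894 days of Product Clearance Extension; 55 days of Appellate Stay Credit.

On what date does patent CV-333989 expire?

(a) grant + 18 years → 6 October 2021.
(b) filing + 20 years → 3 August 2017.
Later of the two: 6 October 2021.
Product Clearance Extension: 894 days (within the 936-day cap) → +894 days → 18 March 2024.
Appellate Stay Credit: +55 days → 12 May 2024.

May 12, 2024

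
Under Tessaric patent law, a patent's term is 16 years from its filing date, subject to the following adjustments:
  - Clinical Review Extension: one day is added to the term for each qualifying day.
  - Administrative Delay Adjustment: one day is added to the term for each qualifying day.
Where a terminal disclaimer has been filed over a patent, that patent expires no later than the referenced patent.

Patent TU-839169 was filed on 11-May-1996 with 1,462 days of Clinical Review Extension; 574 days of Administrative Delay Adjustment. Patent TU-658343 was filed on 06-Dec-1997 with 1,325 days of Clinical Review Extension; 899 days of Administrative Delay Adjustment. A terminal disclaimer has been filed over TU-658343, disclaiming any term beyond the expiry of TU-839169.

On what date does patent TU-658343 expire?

Natural term of TU-658343:
  Base: filing + 16 years → 6 December 2013.
  Clinical Review Extension: +1325 days → 23 July 2017.
  Administrative Delay Adjustment: +899 days → 8 January 2020.
Expiry of referenced patent TU-839169:
  Base: filing + 16 years → 11 May 2012.
  Clinical Review Extension: +1462 days → 12 May 2016.
  Administrative Delay Adjustment: +574 days → 7 December 2017.
Terminal disclaimer: TU-658343 expires on the earlier of 8 January 2020 and 7 December 2017.

2017-12-07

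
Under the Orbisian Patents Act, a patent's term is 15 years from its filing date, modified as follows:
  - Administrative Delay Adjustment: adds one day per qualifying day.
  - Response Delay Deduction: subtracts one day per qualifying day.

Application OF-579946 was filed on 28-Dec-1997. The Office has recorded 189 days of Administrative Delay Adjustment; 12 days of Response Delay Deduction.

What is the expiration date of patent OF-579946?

2013-06-23

Base term: filing date + 15 years → 28 December 2012.
Administrative Delay Adjustment: +189 days → 5 July 2013.
Response Delay Deduction: −12 days → 23 June 2013.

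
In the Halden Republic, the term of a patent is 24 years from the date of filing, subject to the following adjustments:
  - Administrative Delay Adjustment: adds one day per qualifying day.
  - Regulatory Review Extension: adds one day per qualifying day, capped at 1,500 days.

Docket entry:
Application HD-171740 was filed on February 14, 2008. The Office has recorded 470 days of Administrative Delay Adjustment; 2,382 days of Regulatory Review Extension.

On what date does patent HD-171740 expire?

Base term: filing date + 24 years → 14 February 2032.
Administrative Delay Adjustment: +470 days → 29 May 2033.
Regulatory Review Extension: 2382 days claimed exceeds the 1500-day cap, so +1500 days → 7 July 2037.

July 7, 2037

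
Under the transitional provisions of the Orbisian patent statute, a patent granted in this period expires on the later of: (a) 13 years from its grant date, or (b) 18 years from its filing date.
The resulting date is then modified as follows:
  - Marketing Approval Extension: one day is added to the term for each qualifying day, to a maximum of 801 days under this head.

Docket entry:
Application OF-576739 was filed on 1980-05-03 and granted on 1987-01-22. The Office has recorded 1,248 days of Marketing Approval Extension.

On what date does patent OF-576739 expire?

(a) grant + 13 years → 22 January 2000.
(b) filing + 18 years → 3 May 1998.
Later of the two: 22 January 2000.
Marketing Approval Extension: 1248 days claimed exceeds the 801-day cap, so +801 days → 2 April 2002.

April 2, 2002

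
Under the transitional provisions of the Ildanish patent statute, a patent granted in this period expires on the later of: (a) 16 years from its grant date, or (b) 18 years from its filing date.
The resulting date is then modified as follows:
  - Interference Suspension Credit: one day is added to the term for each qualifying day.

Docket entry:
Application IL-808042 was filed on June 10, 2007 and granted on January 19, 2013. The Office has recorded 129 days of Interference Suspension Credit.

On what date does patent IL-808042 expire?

(a) grant + 16 years → 19 January 2029.
(b) filing + 18 years → 10 June 2025.
Later of the two: 19 January 2029.
Interference Suspension Credit: +129 days → 28 May 2029.

May 28, 2029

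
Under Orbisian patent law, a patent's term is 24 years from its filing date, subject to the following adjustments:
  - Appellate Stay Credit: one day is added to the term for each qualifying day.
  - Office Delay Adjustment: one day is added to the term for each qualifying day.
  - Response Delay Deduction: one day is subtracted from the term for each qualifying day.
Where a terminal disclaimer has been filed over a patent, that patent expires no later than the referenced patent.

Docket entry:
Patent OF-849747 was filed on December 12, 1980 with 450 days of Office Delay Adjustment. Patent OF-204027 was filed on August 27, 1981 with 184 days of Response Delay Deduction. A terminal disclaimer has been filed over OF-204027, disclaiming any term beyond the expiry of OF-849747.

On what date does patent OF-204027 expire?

Natural term of OF-204027:
  Base: filing + 24 years → 27 August 2005.
  Response Delay Deduction: −184 days → 24 February 2005.
Expiry of referenced patent OF-849747:
  Base: filing + 24 years → 12 December 2004.
  Office Delay Adjustment: +450 days → 7 March 2006.
Terminal disclaimer: OF-204027 expires on the earlier of 24 February 2005 and 7 March 2006.

February 24, 2005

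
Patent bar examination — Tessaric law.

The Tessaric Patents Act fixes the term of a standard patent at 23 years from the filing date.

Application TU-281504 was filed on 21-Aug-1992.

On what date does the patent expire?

Filing date + 23 years → 21 August 2015.

2015-08-21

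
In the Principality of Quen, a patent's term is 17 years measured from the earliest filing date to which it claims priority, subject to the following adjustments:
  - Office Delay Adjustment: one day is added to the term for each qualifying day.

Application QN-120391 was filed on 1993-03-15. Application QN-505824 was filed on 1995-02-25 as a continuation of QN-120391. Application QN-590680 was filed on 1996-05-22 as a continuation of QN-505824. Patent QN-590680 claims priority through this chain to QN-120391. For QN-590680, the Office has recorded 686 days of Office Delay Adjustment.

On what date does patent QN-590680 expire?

January 30, 2012

Earliest priority filing: 15 March 1993.
Base term: 15 March 1993 + 17 years → 15 March 2010.
Office Delay Adjustment: +686 days → 30 January 2012.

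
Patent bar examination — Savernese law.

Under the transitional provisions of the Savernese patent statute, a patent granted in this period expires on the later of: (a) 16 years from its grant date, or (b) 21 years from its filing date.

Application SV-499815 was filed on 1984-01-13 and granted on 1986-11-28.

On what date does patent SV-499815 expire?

January 13, 2005

(a) grant + 16 years → 28 November 2002.
(b) filing + 21 years → 13 January 2005.
Later of the two: 13 January 2005.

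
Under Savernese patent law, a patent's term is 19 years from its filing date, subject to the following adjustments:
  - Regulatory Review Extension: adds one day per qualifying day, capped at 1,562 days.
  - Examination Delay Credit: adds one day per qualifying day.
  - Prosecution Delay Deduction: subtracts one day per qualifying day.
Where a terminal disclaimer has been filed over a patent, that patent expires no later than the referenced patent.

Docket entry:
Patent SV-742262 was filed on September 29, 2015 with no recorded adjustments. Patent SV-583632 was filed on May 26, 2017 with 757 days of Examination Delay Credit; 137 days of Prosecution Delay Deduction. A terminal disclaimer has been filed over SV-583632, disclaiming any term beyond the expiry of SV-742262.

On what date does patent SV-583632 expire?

2034-09-29

Natural term of SV-583632:
  Base: filing + 19 years → 26 May 2036.
  Examination Delay Credit: +757 days → 22 June 2038.
  Prosecution Delay Deduction: −137 days → 5 February 2038.
Expiry of referenced patent SV-742262:
  Base: filing + 19 years → 29 September 2034.
Terminal disclaimer: SV-583632 expires on the earlier of 5 February 2038 and 29 September 2034.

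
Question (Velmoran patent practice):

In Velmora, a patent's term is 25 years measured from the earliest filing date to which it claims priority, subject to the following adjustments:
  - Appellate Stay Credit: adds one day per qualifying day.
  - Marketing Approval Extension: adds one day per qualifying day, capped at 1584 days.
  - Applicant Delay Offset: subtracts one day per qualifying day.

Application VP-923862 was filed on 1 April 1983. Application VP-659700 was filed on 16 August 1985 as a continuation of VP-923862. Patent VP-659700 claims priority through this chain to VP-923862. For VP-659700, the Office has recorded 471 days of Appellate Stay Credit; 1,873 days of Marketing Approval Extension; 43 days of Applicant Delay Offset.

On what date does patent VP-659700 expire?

2013-10-04

Earliest priority filing: 1 April 1983.
Base term: 1 April 1983 + 25 years → 1 April 2008.
Appellate Stay Credit: +471 days → 16 July 2009.
Marketing Approval Extension: 1873 days claimed exceeds the 1584-day cap, so +1584 days → 16 November 2013.
Applicant Delay Offset: −43 days → 4 October 2013.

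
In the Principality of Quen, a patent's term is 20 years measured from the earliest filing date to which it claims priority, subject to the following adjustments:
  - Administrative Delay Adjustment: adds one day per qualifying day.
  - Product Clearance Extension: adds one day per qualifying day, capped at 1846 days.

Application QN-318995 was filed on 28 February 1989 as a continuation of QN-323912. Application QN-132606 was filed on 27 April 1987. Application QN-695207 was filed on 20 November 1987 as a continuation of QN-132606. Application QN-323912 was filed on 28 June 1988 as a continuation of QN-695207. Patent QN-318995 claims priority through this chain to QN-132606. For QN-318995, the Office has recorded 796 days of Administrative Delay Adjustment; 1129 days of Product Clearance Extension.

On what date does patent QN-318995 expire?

2012-08-03

Earliest priority filing: 27 April 1987.
Base term: 27 April 1987 + 20 years → 27 April 2007.
Administrative Delay Adjustment: +796 days → 1 July 2009.
Product Clearance Extension: 1129 days (within the 1846-day cap) → +1129 days → 3 August 2012.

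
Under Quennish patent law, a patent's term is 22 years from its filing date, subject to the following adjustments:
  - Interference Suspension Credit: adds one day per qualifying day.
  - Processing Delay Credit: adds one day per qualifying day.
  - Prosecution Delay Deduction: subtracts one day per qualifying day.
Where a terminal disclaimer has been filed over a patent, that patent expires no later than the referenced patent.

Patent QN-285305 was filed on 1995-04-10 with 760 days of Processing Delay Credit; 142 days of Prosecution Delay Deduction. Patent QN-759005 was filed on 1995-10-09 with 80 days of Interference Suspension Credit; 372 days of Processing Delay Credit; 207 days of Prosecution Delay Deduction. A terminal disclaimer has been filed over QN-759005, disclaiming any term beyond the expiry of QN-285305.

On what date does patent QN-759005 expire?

June 11, 2018

Natural term of QN-759005:
  Base: filing + 22 years → 9 October 2017.
  Interference Suspension Credit: +80 days → 28 December 2017.
  Processing Delay Credit: +372 days → 4 January 2019.
  Prosecution Delay Deduction: −207 days → 11 June 2018.
Expiry of referenced patent QN-285305:
  Base: filing + 22 years → 10 April 2017.
  Processing Delay Credit: +760 days → 10 May 2019.
  Prosecution Delay Deduction: −142 days → 19 December 2018.
Terminal disclaimer: QN-759005 expires on the earlier of 11 June 2018 and 19 December 2018.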